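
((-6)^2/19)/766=18/7277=0.00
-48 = -48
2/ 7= 0.29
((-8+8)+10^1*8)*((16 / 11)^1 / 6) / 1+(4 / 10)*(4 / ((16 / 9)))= 6697 / 330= 20.29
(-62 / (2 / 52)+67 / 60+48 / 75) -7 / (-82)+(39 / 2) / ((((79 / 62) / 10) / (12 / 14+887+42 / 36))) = 914476312021 / 6801900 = 134444.25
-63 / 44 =-1.43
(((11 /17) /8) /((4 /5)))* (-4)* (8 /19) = -55 /323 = -0.17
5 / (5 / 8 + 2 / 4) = 40 / 9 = 4.44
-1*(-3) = 3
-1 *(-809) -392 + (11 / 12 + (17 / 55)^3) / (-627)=522001004419 / 1251805500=417.00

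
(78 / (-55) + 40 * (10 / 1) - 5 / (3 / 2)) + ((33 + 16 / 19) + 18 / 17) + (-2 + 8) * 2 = 23564353 / 53295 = 442.15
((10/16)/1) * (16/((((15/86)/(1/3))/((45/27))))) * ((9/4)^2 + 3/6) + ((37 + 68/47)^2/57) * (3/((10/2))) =4368222317/22664340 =192.74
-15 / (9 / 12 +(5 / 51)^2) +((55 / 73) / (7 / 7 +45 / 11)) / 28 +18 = -225072667 / 129229856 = -1.74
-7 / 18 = -0.39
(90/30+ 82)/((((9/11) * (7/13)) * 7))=12155/441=27.56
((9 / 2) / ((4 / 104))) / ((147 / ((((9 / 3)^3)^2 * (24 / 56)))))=85293 / 343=248.67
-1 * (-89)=89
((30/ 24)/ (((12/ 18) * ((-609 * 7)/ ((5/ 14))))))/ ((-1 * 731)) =25/ 116340112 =0.00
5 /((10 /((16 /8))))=1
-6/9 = -2/3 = -0.67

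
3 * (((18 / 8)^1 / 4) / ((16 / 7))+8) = 6333 / 256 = 24.74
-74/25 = -2.96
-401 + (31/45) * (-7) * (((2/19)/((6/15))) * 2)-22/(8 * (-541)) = -149324939/370044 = -403.53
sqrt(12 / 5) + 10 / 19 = 10 / 19 + 2*sqrt(15) / 5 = 2.08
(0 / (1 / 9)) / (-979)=0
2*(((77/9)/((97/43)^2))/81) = 284746/6859161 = 0.04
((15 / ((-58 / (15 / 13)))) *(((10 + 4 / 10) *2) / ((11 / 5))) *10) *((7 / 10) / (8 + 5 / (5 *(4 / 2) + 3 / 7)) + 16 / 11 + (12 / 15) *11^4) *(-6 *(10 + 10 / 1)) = 39659824.66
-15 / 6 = -5 / 2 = -2.50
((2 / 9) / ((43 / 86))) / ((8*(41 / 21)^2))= 49 / 3362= 0.01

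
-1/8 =-0.12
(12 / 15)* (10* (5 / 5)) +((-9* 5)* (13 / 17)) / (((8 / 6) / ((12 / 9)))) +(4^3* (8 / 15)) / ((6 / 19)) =62483 / 765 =81.68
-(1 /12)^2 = -1 /144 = -0.01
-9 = -9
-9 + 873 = 864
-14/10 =-7/5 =-1.40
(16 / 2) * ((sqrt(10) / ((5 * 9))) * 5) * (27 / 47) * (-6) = -9.69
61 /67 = 0.91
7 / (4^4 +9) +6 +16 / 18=16493 / 2385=6.92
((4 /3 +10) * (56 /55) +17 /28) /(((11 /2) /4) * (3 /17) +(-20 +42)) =0.55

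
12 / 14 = 6 / 7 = 0.86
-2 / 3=-0.67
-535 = -535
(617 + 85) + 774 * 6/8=2565/2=1282.50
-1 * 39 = -39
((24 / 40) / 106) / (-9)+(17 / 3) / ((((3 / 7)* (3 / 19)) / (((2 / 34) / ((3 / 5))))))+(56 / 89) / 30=8.23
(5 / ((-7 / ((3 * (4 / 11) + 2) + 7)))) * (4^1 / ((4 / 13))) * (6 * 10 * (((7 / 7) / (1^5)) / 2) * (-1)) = 216450 / 77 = 2811.04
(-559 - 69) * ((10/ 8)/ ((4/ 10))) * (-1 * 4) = 7850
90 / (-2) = -45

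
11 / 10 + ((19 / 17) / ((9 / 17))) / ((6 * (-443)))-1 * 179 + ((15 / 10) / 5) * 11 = -20884001 / 119610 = -174.60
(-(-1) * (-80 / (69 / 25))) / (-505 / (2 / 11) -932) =4000 / 511911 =0.01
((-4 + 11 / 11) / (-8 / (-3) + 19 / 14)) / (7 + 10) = -126 / 2873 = -0.04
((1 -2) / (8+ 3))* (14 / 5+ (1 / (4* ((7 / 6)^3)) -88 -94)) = 307058 / 18865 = 16.28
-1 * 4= -4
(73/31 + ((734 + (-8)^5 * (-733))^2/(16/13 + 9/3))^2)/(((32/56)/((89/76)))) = 1086438555619858104263044234934776807/28507600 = 38110488277506984252025570000.00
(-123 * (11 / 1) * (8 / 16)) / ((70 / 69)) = -93357 / 140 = -666.84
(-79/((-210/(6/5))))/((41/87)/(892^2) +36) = 5468598672/436103445575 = 0.01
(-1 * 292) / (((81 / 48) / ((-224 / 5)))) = 1046528 / 135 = 7752.06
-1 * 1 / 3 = -1 / 3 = -0.33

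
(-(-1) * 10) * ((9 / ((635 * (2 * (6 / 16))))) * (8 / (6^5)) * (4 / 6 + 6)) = 40 / 30861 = 0.00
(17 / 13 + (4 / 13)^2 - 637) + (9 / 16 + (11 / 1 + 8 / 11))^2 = -2536639855 / 5234944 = -484.56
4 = 4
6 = 6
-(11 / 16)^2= -121 / 256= -0.47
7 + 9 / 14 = 107 / 14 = 7.64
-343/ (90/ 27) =-1029/ 10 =-102.90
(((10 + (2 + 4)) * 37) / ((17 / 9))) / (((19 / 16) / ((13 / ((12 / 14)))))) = 1292928 / 323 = 4002.87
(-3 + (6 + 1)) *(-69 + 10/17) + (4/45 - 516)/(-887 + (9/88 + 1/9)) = -273.07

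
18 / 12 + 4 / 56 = 11 / 7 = 1.57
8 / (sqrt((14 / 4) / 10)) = 16 * sqrt(35) / 7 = 13.52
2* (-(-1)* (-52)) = -104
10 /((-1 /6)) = -60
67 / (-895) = -67 / 895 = -0.07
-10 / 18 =-5 / 9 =-0.56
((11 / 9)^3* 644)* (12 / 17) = 3428656 / 4131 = 829.98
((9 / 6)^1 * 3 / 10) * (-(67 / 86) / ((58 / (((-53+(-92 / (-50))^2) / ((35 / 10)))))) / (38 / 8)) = 18698427 / 1036568750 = 0.02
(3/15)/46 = 1/230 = 0.00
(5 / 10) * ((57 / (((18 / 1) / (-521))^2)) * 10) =25786895 / 108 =238767.55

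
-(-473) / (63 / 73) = 34529 / 63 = 548.08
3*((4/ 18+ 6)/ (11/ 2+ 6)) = 1.62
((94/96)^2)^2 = 4879681/5308416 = 0.92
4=4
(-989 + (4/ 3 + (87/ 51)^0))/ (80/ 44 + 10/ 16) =-52096/ 129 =-403.84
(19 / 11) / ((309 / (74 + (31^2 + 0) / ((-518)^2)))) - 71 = -21459026931 / 304011092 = -70.59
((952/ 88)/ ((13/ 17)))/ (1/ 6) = 12138/ 143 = 84.88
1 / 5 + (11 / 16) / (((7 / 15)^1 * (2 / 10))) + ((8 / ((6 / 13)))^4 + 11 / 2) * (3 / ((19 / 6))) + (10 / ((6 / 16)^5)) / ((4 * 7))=85576.91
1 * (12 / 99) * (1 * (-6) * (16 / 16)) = -8 / 11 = -0.73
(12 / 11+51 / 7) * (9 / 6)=12.56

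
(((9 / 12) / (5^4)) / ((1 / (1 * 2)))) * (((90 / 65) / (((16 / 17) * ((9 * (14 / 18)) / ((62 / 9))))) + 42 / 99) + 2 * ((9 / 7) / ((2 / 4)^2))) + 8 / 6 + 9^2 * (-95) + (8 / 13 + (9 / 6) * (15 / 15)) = -115488204383 / 15015000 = -7691.52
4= 4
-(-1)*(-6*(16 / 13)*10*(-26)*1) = 1920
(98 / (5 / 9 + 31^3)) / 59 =441 / 7909658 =0.00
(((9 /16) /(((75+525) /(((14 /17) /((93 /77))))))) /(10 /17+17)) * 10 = 539 /1483040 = 0.00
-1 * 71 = -71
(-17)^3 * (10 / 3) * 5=-245650 / 3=-81883.33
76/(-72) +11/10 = 2/45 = 0.04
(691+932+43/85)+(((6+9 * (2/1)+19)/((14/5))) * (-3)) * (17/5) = 1745567/1190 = 1466.86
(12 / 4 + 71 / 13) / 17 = 110 / 221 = 0.50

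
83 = 83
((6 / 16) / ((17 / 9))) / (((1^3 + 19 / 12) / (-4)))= -162 / 527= -0.31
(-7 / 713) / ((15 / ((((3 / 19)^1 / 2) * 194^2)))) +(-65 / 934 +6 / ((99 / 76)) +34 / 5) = 19607403689 / 2087728170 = 9.39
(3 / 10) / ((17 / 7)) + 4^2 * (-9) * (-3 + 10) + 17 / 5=-170761 / 170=-1004.48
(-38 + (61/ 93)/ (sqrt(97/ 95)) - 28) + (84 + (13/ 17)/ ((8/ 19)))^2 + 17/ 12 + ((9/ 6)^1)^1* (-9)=61* sqrt(9215)/ 9021 + 404304035/ 55488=7286.98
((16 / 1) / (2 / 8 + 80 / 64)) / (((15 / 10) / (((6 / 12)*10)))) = 320 / 9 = 35.56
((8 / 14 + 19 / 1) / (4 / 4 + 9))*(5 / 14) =137 / 196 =0.70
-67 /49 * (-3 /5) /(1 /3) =2.46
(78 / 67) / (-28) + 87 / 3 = 27163 / 938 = 28.96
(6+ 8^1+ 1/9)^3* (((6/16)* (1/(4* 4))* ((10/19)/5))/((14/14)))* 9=2048383/32832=62.39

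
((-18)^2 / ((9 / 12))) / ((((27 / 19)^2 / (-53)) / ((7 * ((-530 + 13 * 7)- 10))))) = 962160304 / 27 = 35635566.81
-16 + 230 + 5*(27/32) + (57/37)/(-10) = 1290943/5920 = 218.06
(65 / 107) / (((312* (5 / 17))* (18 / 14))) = 119 / 23112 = 0.01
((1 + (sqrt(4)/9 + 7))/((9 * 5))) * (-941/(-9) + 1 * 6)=14726/729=20.20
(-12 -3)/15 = -1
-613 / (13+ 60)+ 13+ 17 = 1577 / 73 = 21.60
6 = 6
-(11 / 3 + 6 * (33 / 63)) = -143 / 21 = -6.81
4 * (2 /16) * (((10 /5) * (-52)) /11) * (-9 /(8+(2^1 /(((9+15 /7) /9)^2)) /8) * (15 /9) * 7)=14763840 /242803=60.81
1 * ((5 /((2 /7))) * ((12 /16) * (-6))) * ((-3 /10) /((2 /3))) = 567 /16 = 35.44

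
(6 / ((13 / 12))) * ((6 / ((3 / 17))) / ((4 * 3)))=204 / 13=15.69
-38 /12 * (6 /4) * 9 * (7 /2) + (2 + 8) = -1117 /8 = -139.62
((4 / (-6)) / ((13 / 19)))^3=-0.93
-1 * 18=-18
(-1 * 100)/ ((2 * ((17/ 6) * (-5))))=60/ 17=3.53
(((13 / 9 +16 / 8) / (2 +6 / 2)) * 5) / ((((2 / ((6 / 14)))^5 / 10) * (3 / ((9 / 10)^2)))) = 22599 / 5378240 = 0.00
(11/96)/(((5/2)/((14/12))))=77/1440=0.05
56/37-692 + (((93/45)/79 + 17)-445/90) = -178467943/263070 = -678.40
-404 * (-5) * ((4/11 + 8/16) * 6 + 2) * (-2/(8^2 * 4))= -39895/352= -113.34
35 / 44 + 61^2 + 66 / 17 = 2786807 / 748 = 3725.68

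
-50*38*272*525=-271320000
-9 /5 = -1.80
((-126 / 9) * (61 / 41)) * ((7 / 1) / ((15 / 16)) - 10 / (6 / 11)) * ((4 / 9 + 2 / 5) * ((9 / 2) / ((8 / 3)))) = 1322419 / 4100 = 322.54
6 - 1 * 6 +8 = 8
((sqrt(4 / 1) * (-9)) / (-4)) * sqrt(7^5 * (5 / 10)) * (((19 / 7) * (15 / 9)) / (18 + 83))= 1995 * sqrt(14) / 404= 18.48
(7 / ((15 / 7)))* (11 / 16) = 539 / 240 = 2.25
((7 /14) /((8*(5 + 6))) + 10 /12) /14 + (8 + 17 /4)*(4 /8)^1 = 45719 /7392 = 6.18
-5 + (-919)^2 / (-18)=-844651 / 18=-46925.06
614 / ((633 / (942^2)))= 181613832 / 211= 860729.06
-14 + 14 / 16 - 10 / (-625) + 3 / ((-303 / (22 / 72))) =-11918831 / 909000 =-13.11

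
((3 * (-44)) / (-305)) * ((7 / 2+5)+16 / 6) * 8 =11792 / 305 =38.66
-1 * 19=-19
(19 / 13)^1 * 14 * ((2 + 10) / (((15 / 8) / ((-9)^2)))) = 689472 / 65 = 10607.26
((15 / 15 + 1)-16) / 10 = -7 / 5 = -1.40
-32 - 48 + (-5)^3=-205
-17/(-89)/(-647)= -17/57583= -0.00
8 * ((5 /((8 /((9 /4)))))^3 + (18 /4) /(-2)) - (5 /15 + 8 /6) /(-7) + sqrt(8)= 2 * sqrt(2) + 385817 /86016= 7.31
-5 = -5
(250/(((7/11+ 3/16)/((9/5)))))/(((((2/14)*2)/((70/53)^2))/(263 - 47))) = 720316.42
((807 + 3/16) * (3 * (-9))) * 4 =-348705/4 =-87176.25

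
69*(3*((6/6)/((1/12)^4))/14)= 2146176/7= 306596.57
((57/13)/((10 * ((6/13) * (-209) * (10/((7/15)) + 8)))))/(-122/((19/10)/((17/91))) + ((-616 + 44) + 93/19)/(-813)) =9839739/719731225400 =0.00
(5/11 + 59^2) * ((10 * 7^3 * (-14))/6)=-919486960/33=-27863241.21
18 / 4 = 9 / 2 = 4.50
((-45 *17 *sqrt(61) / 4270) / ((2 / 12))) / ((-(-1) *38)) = -459 *sqrt(61) / 16226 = -0.22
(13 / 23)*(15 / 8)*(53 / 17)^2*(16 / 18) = 182585 / 19941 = 9.16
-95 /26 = -3.65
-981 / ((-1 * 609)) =327 / 203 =1.61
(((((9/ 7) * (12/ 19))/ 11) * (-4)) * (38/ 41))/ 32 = -27/ 3157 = -0.01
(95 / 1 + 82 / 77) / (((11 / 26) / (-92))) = -17693624 / 847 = -20889.76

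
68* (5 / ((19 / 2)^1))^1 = 680 / 19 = 35.79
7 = 7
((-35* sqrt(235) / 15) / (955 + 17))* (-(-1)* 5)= -35* sqrt(235) / 2916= -0.18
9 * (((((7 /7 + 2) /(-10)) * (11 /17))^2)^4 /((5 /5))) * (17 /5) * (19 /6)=80165291239737 /410338673000000000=0.00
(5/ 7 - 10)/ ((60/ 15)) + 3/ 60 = -159/ 70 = -2.27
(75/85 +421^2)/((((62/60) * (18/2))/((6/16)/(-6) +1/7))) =5649585/3689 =1531.47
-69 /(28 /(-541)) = 37329 /28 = 1333.18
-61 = -61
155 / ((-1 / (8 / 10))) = -124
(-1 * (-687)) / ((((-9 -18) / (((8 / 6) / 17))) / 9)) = -916 / 51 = -17.96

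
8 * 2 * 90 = 1440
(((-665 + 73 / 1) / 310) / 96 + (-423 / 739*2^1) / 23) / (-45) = 2202449 / 1422648900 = 0.00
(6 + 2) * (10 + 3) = 104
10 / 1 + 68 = 78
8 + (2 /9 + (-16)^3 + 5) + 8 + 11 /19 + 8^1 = -695320 /171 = -4066.20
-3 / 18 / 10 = -1 / 60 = -0.02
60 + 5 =65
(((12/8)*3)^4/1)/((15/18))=19683/40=492.08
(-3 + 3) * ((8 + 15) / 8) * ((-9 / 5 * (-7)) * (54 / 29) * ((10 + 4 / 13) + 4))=0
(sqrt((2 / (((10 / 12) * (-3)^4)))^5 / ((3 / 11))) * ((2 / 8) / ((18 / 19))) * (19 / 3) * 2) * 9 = 0.01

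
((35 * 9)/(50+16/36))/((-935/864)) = -244944/42449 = -5.77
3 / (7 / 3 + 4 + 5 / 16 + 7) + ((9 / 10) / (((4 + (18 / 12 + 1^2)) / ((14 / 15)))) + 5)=227737 / 42575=5.35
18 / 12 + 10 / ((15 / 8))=41 / 6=6.83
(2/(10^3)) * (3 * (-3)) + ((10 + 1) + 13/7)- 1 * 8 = 16937/3500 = 4.84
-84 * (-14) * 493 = 579768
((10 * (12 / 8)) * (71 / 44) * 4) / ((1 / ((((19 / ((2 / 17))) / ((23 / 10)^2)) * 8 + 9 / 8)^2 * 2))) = 1148276148131865 / 98504032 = 11657148.70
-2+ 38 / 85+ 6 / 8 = -273 / 340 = -0.80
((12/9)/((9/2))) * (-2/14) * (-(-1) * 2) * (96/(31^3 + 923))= -256/967491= -0.00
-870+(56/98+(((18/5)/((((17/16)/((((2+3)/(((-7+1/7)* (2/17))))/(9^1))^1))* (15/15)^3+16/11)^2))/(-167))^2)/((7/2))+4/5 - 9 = -999669288375347/1141365412810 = -875.85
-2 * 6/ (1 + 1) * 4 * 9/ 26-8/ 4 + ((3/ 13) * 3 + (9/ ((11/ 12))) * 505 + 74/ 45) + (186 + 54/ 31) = 1024944517/ 199485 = 5137.95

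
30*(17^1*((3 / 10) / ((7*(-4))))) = -153 / 28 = -5.46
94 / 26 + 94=97.62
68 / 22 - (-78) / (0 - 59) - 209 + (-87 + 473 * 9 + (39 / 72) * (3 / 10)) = 3962.93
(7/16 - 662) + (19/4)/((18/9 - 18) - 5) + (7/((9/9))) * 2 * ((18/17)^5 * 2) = -297943766633/477071952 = -624.53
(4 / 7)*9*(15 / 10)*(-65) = -3510 / 7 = -501.43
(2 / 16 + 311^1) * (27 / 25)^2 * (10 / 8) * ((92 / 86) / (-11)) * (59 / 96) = -820750239 / 30272000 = -27.11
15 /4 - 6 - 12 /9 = -43 /12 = -3.58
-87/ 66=-29/ 22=-1.32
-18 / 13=-1.38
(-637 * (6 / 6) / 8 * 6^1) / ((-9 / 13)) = 8281 / 12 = 690.08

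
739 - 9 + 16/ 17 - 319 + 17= 7292/ 17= 428.94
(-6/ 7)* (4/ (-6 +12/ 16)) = 32/ 49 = 0.65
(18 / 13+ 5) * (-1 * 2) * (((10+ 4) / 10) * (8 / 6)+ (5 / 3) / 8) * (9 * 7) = -434007 / 260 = -1669.26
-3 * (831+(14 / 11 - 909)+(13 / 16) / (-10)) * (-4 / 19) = -405549 / 8360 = -48.51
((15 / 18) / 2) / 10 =1 / 24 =0.04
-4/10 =-2/5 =-0.40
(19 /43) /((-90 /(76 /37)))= -722 /71595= -0.01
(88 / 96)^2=121 / 144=0.84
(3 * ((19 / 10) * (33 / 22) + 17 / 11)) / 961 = 2901 / 211420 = 0.01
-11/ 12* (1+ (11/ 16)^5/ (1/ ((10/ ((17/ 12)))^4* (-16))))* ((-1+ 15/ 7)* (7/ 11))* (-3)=-8151870539/ 668168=-12200.33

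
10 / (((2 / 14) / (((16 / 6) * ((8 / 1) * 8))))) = 35840 / 3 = 11946.67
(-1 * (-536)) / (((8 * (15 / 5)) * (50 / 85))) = 37.97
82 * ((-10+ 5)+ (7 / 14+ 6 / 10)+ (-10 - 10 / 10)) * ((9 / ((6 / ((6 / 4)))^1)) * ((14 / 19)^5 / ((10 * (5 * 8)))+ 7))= -23826067977159 / 1238049500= -19244.84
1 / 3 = 0.33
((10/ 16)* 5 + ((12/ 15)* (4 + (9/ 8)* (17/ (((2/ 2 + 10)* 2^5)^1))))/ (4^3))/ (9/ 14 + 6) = 0.48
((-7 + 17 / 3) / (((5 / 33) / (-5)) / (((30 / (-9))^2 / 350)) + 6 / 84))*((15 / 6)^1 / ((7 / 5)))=2.70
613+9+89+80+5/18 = 14243/18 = 791.28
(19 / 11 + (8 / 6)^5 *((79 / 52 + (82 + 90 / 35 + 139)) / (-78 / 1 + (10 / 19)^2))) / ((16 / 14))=-11917106147 / 1299983256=-9.17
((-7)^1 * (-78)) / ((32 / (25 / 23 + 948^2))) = 15334155.55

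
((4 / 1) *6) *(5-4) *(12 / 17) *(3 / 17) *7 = 6048 / 289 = 20.93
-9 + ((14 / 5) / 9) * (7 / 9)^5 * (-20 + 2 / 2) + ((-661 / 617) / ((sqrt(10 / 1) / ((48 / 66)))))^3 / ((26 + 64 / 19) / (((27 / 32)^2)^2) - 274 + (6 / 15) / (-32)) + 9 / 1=-4470662 / 2657205 + 663590987268323328 * sqrt(10) / 30314233370496087344365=-1.68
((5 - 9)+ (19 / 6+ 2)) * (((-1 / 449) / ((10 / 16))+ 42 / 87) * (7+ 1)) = 873544 / 195315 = 4.47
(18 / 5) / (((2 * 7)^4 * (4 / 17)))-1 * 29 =-11140487 / 384160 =-29.00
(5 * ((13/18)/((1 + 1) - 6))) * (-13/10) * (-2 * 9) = -169/8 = -21.12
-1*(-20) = 20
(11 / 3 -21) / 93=-52 / 279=-0.19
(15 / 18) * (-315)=-525 / 2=-262.50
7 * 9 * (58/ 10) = 1827/ 5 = 365.40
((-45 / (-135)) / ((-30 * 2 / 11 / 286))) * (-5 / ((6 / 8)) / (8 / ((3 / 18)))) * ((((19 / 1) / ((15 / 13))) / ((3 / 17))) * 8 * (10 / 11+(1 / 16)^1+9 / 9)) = 208358579 / 58320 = 3572.68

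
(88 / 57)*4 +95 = 5767 / 57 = 101.18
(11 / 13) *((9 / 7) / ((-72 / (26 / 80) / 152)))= -209 / 280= -0.75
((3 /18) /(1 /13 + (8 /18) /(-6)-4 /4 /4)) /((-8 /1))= 117 /1388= 0.08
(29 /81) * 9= 29 /9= 3.22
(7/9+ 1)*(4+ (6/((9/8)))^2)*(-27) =-4672/3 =-1557.33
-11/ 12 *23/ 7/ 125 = -253/ 10500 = -0.02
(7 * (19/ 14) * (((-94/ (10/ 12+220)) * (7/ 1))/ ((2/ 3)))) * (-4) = 225036/ 1325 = 169.84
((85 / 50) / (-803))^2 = 289 / 64480900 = 0.00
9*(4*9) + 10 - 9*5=289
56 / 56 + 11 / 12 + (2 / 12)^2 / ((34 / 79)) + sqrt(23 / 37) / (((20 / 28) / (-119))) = 2425 / 1224 - 833* sqrt(851) / 185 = -129.37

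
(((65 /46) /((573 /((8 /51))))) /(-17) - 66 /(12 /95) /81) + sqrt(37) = -0.37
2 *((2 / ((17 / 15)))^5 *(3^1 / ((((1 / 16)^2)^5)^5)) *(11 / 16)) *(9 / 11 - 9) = -1317890063547904399728851660981295979393521730276112974051540992000000 / 1419857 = -928185066205895663949856700000000000000000000000000000000000000.00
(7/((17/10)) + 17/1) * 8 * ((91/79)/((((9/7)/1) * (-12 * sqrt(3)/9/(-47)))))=21496202 * sqrt(3)/12087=3080.38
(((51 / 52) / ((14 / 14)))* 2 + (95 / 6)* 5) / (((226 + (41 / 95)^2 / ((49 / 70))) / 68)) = 339805690 / 13937001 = 24.38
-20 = -20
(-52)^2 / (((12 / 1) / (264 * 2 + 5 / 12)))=119069.89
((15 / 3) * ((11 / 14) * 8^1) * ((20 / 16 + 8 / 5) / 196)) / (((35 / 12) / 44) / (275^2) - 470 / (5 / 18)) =-1251805500 / 4634723013599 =-0.00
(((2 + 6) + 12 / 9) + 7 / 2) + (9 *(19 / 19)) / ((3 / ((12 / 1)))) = 293 / 6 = 48.83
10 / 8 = 5 / 4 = 1.25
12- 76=-64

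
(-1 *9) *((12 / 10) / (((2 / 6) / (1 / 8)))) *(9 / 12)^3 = -1.71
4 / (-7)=-4 / 7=-0.57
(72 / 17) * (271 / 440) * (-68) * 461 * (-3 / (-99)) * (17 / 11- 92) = 298335228 / 1331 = 224143.67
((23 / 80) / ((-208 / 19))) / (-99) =437 / 1647360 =0.00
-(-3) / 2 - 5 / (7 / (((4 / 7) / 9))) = 1283 / 882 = 1.45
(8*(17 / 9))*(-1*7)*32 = -30464 / 9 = -3384.89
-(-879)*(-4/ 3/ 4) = -293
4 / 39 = 0.10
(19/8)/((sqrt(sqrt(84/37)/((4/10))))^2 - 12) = -703/3202 - 95 *sqrt(777)/38424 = -0.29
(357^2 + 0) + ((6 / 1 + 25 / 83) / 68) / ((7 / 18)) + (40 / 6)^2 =22666591877 / 177786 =127493.68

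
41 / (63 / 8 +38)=328 / 367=0.89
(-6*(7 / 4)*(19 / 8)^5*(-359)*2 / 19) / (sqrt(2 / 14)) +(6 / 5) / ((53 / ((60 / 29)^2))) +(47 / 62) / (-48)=10761389 / 132649248 +982490019*sqrt(7) / 32768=79328.21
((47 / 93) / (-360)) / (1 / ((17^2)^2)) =-3925487 / 33480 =-117.25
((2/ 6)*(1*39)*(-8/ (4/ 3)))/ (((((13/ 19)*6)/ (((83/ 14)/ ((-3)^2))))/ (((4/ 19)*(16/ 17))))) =-2656/ 1071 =-2.48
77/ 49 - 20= -129/ 7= -18.43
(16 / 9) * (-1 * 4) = -64 / 9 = -7.11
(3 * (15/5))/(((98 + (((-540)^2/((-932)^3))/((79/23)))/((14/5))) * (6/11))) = 923351003652/5484143259149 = 0.17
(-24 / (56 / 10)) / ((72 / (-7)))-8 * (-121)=11621 / 12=968.42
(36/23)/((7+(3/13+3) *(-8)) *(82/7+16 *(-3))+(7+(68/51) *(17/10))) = 7020/3108611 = 0.00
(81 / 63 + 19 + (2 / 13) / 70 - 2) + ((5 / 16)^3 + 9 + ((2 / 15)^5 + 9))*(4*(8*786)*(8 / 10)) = 668590237431187 / 1842750000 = 362822.00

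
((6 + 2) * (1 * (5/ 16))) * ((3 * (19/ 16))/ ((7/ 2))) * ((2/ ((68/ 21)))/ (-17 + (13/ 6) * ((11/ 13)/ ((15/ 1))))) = -38475/ 413168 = -0.09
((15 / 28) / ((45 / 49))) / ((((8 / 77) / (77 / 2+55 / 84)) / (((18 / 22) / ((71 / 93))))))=2141139 / 9088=235.60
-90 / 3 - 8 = -38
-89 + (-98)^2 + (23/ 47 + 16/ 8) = 447322/ 47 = 9517.49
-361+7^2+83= -229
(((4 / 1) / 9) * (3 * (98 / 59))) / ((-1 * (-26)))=196 / 2301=0.09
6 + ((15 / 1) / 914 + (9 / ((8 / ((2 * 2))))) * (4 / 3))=12.02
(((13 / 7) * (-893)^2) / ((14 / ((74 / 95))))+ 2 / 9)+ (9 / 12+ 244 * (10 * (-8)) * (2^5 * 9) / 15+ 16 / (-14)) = -2578826549 / 8820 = -292383.96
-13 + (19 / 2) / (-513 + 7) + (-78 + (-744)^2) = 560086321 / 1012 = 553444.98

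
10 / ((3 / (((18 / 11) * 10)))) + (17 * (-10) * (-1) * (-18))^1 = -33060 / 11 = -3005.45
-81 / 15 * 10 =-54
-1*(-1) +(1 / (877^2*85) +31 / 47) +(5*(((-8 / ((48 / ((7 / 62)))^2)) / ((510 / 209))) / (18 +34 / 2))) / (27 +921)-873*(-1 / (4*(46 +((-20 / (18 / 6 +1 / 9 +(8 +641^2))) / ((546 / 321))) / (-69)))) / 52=1507645898664699998757825362507 / 861110360265541329122322539520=1.75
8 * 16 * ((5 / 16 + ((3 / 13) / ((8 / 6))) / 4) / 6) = 296 / 39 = 7.59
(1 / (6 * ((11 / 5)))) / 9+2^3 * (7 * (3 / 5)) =99817 / 2970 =33.61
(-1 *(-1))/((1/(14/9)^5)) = 537824/59049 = 9.11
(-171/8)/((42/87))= -4959/112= -44.28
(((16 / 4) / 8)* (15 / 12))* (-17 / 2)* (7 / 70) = -17 / 32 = -0.53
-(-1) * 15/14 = 15/14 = 1.07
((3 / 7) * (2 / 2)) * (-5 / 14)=-15 / 98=-0.15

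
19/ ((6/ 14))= 133/ 3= 44.33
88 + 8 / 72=793 / 9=88.11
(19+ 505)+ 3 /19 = 9959 /19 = 524.16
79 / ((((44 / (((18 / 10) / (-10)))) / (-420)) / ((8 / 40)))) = 14931 / 550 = 27.15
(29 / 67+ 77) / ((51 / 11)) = 57068 / 3417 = 16.70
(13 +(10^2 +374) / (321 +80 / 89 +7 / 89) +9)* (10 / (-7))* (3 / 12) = -560515 / 66864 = -8.38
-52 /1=-52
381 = 381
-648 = -648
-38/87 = -0.44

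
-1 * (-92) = 92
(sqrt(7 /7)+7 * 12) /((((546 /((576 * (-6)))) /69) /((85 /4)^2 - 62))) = -1316035620 /91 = -14461929.89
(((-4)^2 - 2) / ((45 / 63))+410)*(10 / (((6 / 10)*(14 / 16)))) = 8182.86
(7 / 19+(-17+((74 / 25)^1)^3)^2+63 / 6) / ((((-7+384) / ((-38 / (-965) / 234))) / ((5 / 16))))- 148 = -9843198189880451437 / 66508101562500000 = -148.00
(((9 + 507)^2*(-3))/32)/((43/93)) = -107973/2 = -53986.50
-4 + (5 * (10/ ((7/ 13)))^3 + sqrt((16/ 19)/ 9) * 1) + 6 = 4 * sqrt(19)/ 57 + 10985686/ 343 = 32028.54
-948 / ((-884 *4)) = 237 / 884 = 0.27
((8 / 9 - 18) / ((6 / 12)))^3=-29218112 / 729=-40079.71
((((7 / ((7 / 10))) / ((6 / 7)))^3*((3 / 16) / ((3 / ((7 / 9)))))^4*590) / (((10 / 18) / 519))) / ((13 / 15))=5253689625625 / 931627008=5639.26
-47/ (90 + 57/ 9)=-0.49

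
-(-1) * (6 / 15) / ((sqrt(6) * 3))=sqrt(6) / 45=0.05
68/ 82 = 34/ 41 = 0.83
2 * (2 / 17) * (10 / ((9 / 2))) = 80 / 153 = 0.52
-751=-751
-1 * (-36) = 36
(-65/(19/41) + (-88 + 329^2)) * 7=14365694/19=756089.16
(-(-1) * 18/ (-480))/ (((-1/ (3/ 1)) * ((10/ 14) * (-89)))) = -0.00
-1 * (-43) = 43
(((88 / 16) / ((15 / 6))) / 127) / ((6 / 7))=77 / 3810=0.02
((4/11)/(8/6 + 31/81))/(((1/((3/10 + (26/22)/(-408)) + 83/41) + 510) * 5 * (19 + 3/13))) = 27766271/6431074340625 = 0.00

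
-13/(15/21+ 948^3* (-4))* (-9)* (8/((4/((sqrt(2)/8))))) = -819* sqrt(2)/95420795884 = -0.00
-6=-6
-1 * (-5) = 5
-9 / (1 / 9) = -81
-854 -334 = -1188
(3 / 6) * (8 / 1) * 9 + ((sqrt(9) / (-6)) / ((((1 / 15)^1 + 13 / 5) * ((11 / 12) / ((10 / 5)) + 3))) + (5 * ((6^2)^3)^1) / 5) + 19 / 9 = 69760921 / 1494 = 46694.06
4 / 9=0.44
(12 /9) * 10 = 13.33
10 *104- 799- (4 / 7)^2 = 11793 / 49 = 240.67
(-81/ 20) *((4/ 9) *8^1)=-72/ 5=-14.40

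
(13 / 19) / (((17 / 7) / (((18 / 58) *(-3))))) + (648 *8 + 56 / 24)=145733782 / 28101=5186.07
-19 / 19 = -1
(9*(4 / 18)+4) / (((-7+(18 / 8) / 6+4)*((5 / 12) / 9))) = -1728 / 35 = -49.37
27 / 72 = 3 / 8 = 0.38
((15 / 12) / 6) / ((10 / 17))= 17 / 48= 0.35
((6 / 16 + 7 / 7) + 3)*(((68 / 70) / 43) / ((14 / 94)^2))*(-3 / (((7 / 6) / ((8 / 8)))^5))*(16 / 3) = -1168048512 / 35412349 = -32.98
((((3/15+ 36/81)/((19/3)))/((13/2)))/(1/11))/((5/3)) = 638/6175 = 0.10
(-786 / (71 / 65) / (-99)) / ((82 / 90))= 255450 / 32021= 7.98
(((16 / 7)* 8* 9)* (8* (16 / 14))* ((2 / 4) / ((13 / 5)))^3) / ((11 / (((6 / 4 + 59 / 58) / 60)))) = 1401600 / 34341307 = 0.04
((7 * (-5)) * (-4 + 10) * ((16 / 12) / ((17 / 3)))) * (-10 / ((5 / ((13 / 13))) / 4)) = 6720 / 17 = 395.29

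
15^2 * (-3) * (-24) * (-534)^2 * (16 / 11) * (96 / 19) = 7095593779200 / 209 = 33950209469.86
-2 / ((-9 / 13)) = 26 / 9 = 2.89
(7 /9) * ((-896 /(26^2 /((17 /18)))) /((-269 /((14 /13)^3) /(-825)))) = -10057308800 /2696701059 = -3.73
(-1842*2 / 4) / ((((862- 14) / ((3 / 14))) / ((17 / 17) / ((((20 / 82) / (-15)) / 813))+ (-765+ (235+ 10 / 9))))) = 279219877 / 23744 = 11759.60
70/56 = 5/4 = 1.25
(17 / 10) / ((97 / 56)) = 476 / 485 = 0.98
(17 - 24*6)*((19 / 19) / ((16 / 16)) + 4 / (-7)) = -381 / 7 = -54.43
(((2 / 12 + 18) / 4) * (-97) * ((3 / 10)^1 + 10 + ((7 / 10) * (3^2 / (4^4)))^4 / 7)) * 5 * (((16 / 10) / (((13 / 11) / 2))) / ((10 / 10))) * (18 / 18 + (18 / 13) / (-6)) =-51450311148679810169 / 1088774209536000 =-47255.26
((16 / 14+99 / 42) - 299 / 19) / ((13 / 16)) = -3720 / 247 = -15.06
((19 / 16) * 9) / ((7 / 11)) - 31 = -1591 / 112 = -14.21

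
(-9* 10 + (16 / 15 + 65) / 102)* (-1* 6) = 136709 / 255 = 536.11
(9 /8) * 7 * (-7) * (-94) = 20727 /4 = 5181.75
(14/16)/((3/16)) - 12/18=4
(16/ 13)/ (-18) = -0.07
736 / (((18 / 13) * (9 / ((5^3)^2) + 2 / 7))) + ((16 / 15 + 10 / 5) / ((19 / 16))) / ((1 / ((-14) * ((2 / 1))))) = 47772855088 / 26772615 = 1784.39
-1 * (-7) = 7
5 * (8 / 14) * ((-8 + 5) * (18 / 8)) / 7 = -135 / 49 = -2.76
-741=-741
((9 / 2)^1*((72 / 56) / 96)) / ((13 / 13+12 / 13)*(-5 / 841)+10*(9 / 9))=295191 / 48923840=0.01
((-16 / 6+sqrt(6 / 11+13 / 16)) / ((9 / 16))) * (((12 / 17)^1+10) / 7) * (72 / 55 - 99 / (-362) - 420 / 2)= 2301639808 / 1523115 - 71926244 * sqrt(2629) / 5584755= 850.78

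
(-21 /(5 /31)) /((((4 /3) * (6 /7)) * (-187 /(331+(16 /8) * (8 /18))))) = 4537253 /22440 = 202.19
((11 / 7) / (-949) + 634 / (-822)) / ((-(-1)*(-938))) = 1055176 / 1280498037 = 0.00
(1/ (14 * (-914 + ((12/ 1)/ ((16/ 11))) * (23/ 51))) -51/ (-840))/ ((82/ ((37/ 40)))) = 38884151/ 56848041600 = 0.00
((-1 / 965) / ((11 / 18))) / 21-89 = -89.00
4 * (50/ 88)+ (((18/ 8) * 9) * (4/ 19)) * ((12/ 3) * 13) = 46807/ 209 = 223.96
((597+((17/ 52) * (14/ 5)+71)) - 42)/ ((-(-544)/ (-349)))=-28443151/ 70720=-402.19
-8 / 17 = -0.47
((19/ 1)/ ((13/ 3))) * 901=51357/ 13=3950.54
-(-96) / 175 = 96 / 175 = 0.55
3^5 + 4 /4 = 244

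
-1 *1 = -1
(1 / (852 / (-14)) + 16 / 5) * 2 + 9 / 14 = 104519 / 14910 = 7.01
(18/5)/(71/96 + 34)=1728/16675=0.10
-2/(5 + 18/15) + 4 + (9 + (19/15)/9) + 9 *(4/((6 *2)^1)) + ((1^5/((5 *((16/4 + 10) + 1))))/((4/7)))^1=1325933/83700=15.84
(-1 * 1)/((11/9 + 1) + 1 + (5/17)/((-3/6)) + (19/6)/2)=-612/2581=-0.24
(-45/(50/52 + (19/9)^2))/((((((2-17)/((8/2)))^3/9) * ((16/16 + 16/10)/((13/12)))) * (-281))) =-33696/16032455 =-0.00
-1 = -1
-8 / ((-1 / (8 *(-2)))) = -128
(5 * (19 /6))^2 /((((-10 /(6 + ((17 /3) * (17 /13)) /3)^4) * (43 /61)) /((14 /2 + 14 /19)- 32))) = 2576611754018258695 /580155480216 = 4441243.50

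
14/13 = 1.08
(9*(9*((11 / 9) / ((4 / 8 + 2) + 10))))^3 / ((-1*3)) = -2587464 / 15625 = -165.60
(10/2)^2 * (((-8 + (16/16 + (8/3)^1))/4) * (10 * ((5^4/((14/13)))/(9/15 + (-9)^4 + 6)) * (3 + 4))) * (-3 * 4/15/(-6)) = -1015625/45468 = -22.34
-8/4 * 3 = -6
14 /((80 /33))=5.78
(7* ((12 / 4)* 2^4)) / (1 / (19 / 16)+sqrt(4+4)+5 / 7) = 76.63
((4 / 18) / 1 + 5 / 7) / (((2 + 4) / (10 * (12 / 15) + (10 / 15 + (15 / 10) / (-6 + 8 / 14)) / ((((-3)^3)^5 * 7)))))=10809203824733 / 8656523406216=1.25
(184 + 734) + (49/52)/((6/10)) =143453/156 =919.57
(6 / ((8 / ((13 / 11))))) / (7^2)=39 / 2156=0.02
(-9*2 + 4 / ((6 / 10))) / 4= -17 / 6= -2.83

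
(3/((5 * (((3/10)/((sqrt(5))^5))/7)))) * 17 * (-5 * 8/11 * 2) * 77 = -3332000 * sqrt(5) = -7450578.50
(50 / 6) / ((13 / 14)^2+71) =980 / 8451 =0.12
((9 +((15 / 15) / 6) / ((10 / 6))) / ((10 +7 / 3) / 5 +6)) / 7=39 / 254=0.15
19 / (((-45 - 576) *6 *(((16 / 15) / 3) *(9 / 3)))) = -95 / 19872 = -0.00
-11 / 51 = -0.22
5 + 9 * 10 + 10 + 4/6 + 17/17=320/3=106.67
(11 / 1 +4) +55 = 70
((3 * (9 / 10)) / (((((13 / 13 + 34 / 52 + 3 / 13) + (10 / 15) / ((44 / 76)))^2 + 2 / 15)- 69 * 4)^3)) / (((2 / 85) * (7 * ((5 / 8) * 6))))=-1526002224072129460800 / 6618347956646805570539705413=-0.00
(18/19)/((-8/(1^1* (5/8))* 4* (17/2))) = -45/20672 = -0.00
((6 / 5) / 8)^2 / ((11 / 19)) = 171 / 4400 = 0.04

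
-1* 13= -13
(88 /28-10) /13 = -48 /91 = -0.53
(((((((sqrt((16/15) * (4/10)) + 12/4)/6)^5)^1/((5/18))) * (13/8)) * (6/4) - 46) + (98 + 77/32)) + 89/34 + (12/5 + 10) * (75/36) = 32436937 * sqrt(6)/243000000 + 6114947129/73440000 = 83.59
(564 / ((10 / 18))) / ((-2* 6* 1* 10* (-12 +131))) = -423 / 5950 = -0.07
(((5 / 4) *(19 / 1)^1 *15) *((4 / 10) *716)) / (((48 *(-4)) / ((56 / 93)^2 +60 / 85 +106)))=-133851439495 / 2352528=-56896.85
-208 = -208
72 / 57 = 24 / 19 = 1.26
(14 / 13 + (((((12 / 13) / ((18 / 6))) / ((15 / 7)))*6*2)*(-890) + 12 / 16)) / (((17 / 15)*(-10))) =238947 / 1768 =135.15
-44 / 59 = -0.75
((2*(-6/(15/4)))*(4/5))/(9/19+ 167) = -608/39775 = -0.02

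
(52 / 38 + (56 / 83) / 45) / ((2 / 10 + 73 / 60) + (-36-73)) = -392696 / 30538605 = -0.01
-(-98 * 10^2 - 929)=10729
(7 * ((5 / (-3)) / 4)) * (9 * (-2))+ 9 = 123 / 2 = 61.50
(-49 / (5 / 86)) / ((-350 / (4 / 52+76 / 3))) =298291 / 4875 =61.19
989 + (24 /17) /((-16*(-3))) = 33627 /34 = 989.03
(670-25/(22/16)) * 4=2607.27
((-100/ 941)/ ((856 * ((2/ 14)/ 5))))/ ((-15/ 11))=1925/ 604122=0.00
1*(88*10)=880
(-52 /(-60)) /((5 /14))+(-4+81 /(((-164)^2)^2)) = -85360582213 /54254611200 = -1.57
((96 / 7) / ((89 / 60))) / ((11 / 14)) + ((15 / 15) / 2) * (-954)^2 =445513302 / 979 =455069.77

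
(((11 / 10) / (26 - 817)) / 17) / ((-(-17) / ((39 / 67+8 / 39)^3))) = -331281907 / 141121996740270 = -0.00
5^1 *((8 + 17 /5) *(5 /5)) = 57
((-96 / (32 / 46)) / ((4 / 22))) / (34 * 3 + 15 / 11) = -2783 / 379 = -7.34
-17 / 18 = -0.94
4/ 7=0.57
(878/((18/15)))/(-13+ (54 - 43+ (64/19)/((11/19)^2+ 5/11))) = 107555/333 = 322.99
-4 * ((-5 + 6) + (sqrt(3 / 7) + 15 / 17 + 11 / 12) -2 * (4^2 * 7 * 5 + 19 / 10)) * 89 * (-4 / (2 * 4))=-101764469 / 510 + 178 * sqrt(21) / 7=-199421.65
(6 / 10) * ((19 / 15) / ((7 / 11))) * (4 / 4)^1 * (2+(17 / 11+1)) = 38 / 7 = 5.43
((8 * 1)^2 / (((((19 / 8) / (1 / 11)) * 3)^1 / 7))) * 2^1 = 7168 / 627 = 11.43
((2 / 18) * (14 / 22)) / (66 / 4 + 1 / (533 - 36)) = 6958 / 1623897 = 0.00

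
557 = 557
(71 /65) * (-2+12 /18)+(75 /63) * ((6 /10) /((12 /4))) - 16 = -23503 /1365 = -17.22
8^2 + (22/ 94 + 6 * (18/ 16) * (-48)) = -12209/ 47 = -259.77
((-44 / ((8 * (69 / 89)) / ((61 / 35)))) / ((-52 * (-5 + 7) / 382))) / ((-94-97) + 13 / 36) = -0.24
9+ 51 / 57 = 9.89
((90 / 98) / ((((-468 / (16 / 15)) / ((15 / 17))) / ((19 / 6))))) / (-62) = 0.00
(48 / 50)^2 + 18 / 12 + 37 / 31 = 140087 / 38750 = 3.62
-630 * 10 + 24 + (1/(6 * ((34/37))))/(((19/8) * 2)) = -6081407/969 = -6275.96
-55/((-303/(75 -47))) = 1540/303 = 5.08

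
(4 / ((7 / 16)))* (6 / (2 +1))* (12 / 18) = 256 / 21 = 12.19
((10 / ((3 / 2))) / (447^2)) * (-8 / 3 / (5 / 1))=-32 / 1798281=-0.00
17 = 17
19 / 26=0.73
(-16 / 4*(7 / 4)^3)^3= -40353607 / 4096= -9851.95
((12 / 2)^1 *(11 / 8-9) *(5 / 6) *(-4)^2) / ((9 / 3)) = -203.33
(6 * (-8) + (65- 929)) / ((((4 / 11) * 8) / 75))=-47025 / 2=-23512.50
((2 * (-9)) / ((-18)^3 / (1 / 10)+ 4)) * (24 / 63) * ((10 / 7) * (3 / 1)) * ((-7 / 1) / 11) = -360 / 1122583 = -0.00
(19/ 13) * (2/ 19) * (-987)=-1974/ 13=-151.85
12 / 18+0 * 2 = 2 / 3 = 0.67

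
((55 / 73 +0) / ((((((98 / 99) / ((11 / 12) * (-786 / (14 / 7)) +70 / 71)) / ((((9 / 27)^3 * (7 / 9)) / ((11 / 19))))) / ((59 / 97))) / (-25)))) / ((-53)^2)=157268032625 / 2135288069208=0.07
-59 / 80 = -0.74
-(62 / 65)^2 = -3844 / 4225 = -0.91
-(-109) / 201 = 109 / 201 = 0.54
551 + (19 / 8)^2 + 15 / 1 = 36585 / 64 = 571.64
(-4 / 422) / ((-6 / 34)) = 0.05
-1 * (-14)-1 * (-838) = 852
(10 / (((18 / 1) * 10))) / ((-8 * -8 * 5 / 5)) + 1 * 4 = 4609 / 1152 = 4.00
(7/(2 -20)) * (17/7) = -17/18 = -0.94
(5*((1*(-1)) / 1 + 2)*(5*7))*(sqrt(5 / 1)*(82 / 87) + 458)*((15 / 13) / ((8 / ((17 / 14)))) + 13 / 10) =2201495*sqrt(5) / 9048 + 12296155 / 104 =118776.32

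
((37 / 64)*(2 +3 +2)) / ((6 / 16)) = 259 / 24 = 10.79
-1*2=-2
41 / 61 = 0.67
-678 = -678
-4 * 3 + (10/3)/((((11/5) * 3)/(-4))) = -1388/99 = -14.02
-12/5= -2.40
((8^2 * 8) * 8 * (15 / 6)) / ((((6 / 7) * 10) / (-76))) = -272384 / 3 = -90794.67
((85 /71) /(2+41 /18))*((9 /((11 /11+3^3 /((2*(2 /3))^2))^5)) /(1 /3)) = 43316674560 /6371591060929633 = 0.00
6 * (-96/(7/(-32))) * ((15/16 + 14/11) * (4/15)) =597504/385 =1551.96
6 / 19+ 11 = 215 / 19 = 11.32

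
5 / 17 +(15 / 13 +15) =16.45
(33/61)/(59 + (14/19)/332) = 34694/3783891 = 0.01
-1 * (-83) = 83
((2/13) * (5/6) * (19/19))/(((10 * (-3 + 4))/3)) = 1/26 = 0.04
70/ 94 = 0.74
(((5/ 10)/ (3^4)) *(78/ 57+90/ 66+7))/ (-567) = -0.00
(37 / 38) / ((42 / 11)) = 407 / 1596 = 0.26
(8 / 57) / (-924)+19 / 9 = 9265 / 4389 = 2.11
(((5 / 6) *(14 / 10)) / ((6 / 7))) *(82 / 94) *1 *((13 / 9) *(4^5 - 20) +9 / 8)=209934473 / 121824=1723.26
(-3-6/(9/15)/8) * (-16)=68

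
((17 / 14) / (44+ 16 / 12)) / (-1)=-0.03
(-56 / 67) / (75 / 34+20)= -1904 / 50585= -0.04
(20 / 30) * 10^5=66666.67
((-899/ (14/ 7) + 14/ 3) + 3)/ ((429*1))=-241/ 234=-1.03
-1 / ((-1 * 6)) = 1 / 6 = 0.17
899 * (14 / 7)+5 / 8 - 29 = 1769.62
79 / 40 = 1.98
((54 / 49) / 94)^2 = 729 / 5303809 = 0.00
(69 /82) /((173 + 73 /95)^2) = 622725 /22346153248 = 0.00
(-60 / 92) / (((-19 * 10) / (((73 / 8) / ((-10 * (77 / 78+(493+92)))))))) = -8541 / 1597916720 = -0.00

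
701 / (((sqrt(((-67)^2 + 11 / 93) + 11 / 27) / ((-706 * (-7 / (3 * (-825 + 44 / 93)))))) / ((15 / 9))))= -34.84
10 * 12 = 120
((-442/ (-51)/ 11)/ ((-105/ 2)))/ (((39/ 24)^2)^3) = -1048576/ 1286530245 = -0.00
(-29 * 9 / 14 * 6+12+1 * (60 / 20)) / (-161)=678 / 1127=0.60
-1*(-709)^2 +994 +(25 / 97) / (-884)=-501687.00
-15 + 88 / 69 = -947 / 69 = -13.72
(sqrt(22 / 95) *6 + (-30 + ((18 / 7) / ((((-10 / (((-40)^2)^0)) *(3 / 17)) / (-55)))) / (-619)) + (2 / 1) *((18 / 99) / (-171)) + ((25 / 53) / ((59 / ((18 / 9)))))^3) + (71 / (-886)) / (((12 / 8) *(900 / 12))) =-9240484152574453227044 / 306663687636429409825 + 6 *sqrt(2090) / 95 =-27.24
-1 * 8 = -8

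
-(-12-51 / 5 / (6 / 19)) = 443 / 10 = 44.30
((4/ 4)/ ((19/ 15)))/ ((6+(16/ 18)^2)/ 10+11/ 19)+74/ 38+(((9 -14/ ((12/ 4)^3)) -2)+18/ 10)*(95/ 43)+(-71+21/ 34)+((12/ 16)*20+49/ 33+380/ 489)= -88751900987/ 2752068528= -32.25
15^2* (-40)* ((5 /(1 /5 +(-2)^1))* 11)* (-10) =-2750000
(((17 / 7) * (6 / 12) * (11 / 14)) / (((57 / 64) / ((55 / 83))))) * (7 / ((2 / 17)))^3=707422870 / 4731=149529.25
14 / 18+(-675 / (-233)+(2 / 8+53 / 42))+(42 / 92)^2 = 5.40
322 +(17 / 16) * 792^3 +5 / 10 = 1055685957 / 2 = 527842978.50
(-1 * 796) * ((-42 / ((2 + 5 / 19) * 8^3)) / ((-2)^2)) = 79401 / 11008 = 7.21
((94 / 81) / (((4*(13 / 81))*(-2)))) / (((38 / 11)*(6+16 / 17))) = -8789 / 233168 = -0.04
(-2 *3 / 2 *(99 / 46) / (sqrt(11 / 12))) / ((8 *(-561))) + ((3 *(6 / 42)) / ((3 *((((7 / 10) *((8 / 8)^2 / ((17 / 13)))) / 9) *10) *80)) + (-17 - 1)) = -917127 / 50960 + 9 *sqrt(33) / 34408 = -18.00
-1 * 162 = -162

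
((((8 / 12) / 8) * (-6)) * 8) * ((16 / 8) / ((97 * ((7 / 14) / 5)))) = -80 / 97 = -0.82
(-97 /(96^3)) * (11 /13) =-1067 /11501568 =-0.00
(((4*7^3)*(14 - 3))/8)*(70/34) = 132055/34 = 3883.97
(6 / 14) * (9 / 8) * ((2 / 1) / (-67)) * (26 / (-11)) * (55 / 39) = 45 / 938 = 0.05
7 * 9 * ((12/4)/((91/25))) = 675/13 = 51.92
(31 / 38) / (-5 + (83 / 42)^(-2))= -213559 / 1241878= -0.17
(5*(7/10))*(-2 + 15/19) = -161/38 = -4.24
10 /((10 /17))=17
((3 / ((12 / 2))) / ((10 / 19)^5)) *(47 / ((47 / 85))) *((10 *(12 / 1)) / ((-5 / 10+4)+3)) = 19427.85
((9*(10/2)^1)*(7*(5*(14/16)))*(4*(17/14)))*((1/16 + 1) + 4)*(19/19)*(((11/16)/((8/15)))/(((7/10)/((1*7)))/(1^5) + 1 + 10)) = 596413125/151552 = 3935.37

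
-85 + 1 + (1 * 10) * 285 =2766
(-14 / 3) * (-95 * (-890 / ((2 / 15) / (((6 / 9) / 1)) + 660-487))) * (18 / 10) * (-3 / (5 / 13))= 31984.50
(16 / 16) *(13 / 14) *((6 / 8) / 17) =39 / 952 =0.04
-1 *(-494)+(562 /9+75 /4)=20707 /36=575.19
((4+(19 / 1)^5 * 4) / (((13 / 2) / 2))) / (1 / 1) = 39617600 / 13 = 3047507.69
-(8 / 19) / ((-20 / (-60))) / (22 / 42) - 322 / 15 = -74858 / 3135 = -23.88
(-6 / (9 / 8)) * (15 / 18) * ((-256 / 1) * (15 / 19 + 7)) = 1515520 / 171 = 8862.69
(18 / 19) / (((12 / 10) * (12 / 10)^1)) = 25 / 38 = 0.66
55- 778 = -723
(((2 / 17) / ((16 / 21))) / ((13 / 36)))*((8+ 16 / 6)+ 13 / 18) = 4305 / 884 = 4.87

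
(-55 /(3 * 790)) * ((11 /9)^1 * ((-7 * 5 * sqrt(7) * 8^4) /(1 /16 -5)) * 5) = -693862400 * sqrt(7) /168507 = -10894.43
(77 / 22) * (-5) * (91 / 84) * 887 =-403585 / 24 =-16816.04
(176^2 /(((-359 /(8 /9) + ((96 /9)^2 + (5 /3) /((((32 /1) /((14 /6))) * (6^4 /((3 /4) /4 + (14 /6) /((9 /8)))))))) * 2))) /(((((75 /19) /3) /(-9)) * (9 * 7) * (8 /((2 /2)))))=312166711296 /430832975825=0.72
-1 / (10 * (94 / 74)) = -37 / 470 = -0.08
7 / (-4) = -7 / 4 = -1.75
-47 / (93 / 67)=-33.86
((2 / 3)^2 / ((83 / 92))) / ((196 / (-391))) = -35972 / 36603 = -0.98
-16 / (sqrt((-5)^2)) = -16 / 5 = -3.20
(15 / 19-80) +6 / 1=-1391 / 19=-73.21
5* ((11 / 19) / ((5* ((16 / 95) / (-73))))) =-4015 / 16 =-250.94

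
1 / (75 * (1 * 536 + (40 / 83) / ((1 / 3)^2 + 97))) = 36271 / 1458107700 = 0.00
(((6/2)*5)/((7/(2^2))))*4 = 240/7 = 34.29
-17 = -17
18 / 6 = 3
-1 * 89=-89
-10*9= -90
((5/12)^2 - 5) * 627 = -145255/48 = -3026.15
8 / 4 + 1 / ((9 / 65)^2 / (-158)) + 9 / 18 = -1334695 / 162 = -8238.86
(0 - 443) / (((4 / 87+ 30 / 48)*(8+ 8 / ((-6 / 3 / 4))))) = 38541 / 467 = 82.53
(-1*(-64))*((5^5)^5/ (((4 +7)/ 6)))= 114440917968750000000/ 11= 10403719815340909090.91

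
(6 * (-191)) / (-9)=382 / 3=127.33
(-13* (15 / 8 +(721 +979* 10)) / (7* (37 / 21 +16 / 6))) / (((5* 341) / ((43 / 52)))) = -116659 / 54560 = -2.14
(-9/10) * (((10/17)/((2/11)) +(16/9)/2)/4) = -631/680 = -0.93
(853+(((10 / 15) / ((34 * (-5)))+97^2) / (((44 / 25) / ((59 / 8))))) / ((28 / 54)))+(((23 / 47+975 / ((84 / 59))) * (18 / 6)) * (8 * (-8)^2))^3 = 248551069036258247955365958847 / 213097953376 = 1166370042971286128.68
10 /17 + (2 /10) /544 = 1601 /2720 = 0.59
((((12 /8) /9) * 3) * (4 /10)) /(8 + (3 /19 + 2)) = 19 /965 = 0.02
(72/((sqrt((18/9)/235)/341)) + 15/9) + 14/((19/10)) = 515/57 + 12276* sqrt(470) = 266146.37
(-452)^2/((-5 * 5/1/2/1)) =-408608/25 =-16344.32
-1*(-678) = 678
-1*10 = -10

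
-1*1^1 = -1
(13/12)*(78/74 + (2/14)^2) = 6331/5439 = 1.16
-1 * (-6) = 6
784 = 784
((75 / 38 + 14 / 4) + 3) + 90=1871 / 19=98.47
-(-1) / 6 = 1 / 6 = 0.17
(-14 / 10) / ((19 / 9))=-63 / 95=-0.66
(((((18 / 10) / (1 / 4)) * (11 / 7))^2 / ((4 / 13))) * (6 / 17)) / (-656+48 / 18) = -1146717 / 5102125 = -0.22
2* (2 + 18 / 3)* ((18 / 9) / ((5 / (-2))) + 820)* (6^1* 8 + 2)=655360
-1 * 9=-9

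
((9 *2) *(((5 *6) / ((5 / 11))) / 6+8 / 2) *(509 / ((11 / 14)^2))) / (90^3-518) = 13468140 / 44073161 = 0.31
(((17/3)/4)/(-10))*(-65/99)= 221/2376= 0.09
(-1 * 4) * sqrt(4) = -8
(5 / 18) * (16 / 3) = 40 / 27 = 1.48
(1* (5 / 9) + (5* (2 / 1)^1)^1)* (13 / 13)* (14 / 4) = 665 / 18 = 36.94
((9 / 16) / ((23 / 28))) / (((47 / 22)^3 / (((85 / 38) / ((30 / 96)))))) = 22808016 / 45370651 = 0.50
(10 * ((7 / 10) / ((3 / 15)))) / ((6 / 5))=175 / 6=29.17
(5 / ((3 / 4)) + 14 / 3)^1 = 34 / 3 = 11.33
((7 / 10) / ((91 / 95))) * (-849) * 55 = -887205 / 26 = -34123.27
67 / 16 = 4.19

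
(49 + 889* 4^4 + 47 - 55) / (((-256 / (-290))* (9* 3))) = 11001875 / 1152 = 9550.24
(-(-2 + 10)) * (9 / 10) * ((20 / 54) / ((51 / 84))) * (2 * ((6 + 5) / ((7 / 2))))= -1408 / 51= -27.61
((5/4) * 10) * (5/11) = 5.68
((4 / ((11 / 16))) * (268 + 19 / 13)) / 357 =224192 / 51051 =4.39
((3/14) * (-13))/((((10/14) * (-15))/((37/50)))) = 481/2500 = 0.19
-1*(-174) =174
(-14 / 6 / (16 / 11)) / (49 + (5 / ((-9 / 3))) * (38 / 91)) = -7007 / 210992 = -0.03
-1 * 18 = -18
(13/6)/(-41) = -13/246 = -0.05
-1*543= -543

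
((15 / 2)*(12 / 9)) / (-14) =-0.71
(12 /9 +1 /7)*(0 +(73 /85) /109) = 2263 /194565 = 0.01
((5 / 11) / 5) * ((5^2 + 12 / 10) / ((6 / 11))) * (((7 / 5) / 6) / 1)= 917 / 900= 1.02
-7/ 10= -0.70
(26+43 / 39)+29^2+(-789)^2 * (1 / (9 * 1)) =2731447 / 39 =70037.10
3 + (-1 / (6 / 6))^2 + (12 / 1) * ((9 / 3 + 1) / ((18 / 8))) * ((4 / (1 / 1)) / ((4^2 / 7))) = 124 / 3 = 41.33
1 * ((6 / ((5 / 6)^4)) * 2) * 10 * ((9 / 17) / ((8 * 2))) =17496 / 2125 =8.23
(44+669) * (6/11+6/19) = 614.07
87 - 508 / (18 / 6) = -247 / 3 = -82.33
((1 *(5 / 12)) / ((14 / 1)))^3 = 125 / 4741632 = 0.00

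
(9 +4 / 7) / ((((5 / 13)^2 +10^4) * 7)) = 11323 / 82811225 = 0.00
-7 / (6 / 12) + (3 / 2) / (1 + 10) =-305 / 22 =-13.86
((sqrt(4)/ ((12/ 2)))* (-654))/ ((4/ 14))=-763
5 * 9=45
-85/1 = -85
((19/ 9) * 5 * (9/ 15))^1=19/ 3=6.33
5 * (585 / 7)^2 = 1711125 / 49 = 34920.92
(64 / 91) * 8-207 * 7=-131347 / 91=-1443.37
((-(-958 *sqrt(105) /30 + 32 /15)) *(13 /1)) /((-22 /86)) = 17888 /165 -267761 *sqrt(105) /165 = -16520.28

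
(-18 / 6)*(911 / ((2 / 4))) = -5466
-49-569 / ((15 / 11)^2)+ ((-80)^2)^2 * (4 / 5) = 7372720126 / 225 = 32767645.00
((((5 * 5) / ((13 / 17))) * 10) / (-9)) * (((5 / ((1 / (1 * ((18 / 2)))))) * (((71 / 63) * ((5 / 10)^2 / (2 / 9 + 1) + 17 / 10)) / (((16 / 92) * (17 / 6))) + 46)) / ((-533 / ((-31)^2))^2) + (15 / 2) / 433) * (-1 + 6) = -1976910861758044375 / 1477602570444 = -1337917.86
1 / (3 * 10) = 1 / 30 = 0.03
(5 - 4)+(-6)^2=37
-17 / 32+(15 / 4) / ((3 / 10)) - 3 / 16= 377 / 32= 11.78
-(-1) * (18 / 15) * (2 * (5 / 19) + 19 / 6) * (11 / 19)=4631 / 1805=2.57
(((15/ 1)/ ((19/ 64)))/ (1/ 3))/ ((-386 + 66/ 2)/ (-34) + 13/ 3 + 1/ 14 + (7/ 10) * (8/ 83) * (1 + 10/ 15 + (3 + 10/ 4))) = 142228800/ 14328679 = 9.93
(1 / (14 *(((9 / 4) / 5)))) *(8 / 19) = 80 / 1197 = 0.07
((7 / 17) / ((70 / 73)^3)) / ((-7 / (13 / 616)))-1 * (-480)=1724105022779 / 3591896000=480.00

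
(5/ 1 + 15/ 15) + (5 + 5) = 16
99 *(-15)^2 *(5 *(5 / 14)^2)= 2784375 / 196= 14205.99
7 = 7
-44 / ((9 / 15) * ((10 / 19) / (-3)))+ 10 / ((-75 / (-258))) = 2262 / 5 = 452.40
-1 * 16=-16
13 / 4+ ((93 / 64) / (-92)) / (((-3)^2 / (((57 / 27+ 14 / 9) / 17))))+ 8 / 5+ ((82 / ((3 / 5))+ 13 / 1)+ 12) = 750042647 / 4504320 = 166.52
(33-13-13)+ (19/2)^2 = 389/4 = 97.25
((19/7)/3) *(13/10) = 247/210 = 1.18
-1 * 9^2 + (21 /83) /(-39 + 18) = -6724 /83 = -81.01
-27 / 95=-0.28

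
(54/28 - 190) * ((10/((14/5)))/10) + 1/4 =-3279/49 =-66.92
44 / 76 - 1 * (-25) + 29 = 1037 / 19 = 54.58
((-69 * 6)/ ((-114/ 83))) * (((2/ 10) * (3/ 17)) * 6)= 103086/ 1615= 63.83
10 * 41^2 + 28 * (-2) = 16754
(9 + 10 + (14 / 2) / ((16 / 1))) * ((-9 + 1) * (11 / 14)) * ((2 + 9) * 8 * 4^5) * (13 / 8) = -125235968 / 7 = -17890852.57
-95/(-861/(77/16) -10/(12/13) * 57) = 2090/17521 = 0.12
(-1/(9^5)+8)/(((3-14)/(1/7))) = -472391/4546773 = -0.10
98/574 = 7/41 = 0.17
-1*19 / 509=-19 / 509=-0.04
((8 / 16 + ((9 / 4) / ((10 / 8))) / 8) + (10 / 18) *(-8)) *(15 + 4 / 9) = -186121 / 3240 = -57.44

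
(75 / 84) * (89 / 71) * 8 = 4450 / 497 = 8.95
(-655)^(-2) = 1 / 429025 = 0.00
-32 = -32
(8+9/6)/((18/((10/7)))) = 95/126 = 0.75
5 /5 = 1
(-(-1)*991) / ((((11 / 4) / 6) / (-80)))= -1902720 / 11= -172974.55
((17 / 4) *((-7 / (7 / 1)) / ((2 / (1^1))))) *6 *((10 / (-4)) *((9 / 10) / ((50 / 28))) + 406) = -1032087 / 200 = -5160.44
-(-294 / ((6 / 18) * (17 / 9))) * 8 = 63504 / 17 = 3735.53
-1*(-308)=308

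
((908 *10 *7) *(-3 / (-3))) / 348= 15890 / 87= 182.64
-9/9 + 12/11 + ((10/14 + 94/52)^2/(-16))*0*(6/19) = 1/11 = 0.09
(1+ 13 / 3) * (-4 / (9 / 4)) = -256 / 27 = -9.48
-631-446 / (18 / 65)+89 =-2152.56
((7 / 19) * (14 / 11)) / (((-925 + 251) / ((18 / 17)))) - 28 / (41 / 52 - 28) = 1742109586 / 1694265815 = 1.03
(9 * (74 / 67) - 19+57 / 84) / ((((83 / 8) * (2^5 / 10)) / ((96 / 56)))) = -235845 / 544978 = -0.43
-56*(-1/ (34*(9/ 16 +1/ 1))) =448/ 425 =1.05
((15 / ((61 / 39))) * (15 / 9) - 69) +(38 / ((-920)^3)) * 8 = -157392313159 / 2968748000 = -53.02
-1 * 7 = -7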